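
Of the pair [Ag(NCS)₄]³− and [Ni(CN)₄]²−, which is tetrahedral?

For [Ag(NCS)₄]³−: Summing ligand charges against the −3 overall charge gives an oxidation state of +1 for silver. Ag sits in group 11, so the d-electron count is 11 − 1 = 10. A d¹⁰ ion has no crystal-field stabilisation preference between square planar and tetrahedral, so four ligands adopt the sterically favoured tetrahedral geometry. → tetrahedral.
For [Ni(CN)₄]²−: Summing ligand charges against the −2 overall charge gives an oxidation state of +2 for nickel. Nickel is a group-10 element; Ni(II) is therefore d⁸. Cyanide is a strong-field ligand (high in the spectrochemical series). A 3d d⁸ ion with strong-field ligands gains enough CFSE to favour square planar over tetrahedral. → square planar.

[Ag(NCS)₄]³−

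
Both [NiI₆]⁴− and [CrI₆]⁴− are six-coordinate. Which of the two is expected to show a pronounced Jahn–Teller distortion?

[CrI₆]⁴−

[NiI₆]⁴−: Each iodide is −1; balancing the −4 overall charge requires Ni(II). Group 10 minus oxidation state 2 gives a d⁸ configuration. The d⁸ configuration leaves the e_g set evenly filled (or empty) — no strong Jahn–Teller driving force.
[CrI₆]⁴−: Summing ligand charges against the −4 overall charge gives an oxidation state of +2 for chromium. Group 6 minus oxidation state 2 gives a d⁴ configuration. Iodide is a weak-field ligand for a first-row metal, so the complex is high-spin. The t₂g³e_g¹ (high-spin) configuration has an unevenly filled e_g set; the Jahn–Teller theorem predicts a tetragonal distortion (typically axial elongation) to lift the degeneracy.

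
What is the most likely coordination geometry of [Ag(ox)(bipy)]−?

tetrahedral

Ligand charges: each oxalate is −2; 2,2′-bipyridine is neutral. With an overall charge of −1 the silver centre must be in the +1 oxidation state.
Ag sits in group 11, so the d-electron count is 11 − 1 = 10.
Counting donor atoms: 1×oxalate (bidentate) → 2 donors; 1×2,2′-bipyridine (bidentate) → 2 donors. Coordination number = 4.
A d¹⁰ ion has no crystal-field stabilisation preference between square planar and tetrahedral, so four ligands adopt the sterically favoured tetrahedral geometry.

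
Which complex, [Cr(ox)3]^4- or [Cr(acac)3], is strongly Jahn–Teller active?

[Cr(ox)3]^4-

[Cr(ox)3]^4-: Ligand charges: each oxalate is −2. With an overall charge of −4 the chromium centre must be in the +2 oxidation state. Chromium is a group-6 element; Cr(II) is therefore d⁴. Oxalate is a weak-field ligand for a first-row metal, so the complex is high-spin. The t₂g³e_g¹ (high-spin) configuration has an unevenly filled e_g set; the Jahn–Teller theorem predicts a tetragonal distortion (typically axial elongation) to lift the degeneracy.
[Cr(acac)3]: Each acetylacetonate is −1; balancing the 0 overall charge requires Cr(III). Group 6 minus oxidation state 3 gives a d³ configuration. The d³ configuration leaves the e_g set evenly filled (or empty) — no strong Jahn–Teller driving force.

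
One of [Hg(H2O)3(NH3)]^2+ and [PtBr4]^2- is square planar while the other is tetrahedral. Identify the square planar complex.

[PtBr4]^2-

For [Hg(H2O)3(NH3)]^2+: Ligand charges: water is neutral; ammonia is neutral. With an overall charge of +2 the mercury centre must be in the +2 oxidation state. Group 12 minus oxidation state 2 gives a d¹⁰ configuration. A d¹⁰ ion has no crystal-field stabilisation preference between square planar and tetrahedral, so four ligands adopt the sterically favoured tetrahedral geometry. → tetrahedral.
For [PtBr4]^2-: Summing ligand charges against the −2 overall charge gives an oxidation state of +2 for platinum. Pt sits in group 10, so the d-electron count is 10 − 2 = 8. A 5d d⁸ ion has a large crystal-field splitting; square planar leaves the high-energy d_{x²−y²} orbital empty and maximises CFSE. → square planar.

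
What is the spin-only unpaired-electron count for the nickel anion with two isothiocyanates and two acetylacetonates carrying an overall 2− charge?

2

Ligand charges: each isothiocyanate is −1; each acetylacetonate is −1. With an overall charge of −2 the nickel centre must be in the +2 oxidation state.
Nickel is a group-10 element; Ni(II) is therefore d⁸.
Counting donor atoms: 2×isothiocyanate (monodentate) → 2 donors; 2×acetylacetonate (bidentate) → 4 donors. Coordination number = 6.
In an octahedral field the d⁸ configuration is t₂g⁶e_g² (only one arrangement possible), giving 2 unpaired electrons.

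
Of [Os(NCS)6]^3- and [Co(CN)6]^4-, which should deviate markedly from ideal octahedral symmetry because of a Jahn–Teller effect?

[Os(NCS)6]^3-: Each isothiocyanate is −1; balancing the −3 overall charge requires Os(III). Osmium is a group-8 element; Os(III) is therefore d⁵. A 5d ion has a large Δₒ and is invariably low-spin. The d⁵ configuration leaves the e_g set evenly filled (or empty) — no strong Jahn–Teller driving force.
[Co(CN)6]^4-: Each cyanide is −1; balancing the −4 overall charge requires Co(II). Cobalt is a group-9 element; Co(II) is therefore d⁷. Cyanide is a strong-field ligand (high in the spectrochemical series) for a first-row metal, so the complex is low-spin. The t₂g⁶e_g¹ (low-spin) configuration has an unevenly filled e_g set; the Jahn–Teller theorem predicts a tetragonal distortion (typically axial elongation) to lift the degeneracy.

[Co(CN)6]^4-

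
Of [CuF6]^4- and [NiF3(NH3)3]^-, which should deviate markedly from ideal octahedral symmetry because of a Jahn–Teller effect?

[CuF6]^4-: Each fluoride is −1; balancing the −4 overall charge requires Cu(II). Cu sits in group 11, so the d-electron count is 11 − 2 = 9. The t₂g⁶e_g³ configuration has an unevenly filled e_g set; the Jahn–Teller theorem predicts a tetragonal distortion (typically axial elongation) to lift the degeneracy.
[NiF3(NH3)3]^-: Summing ligand charges against the −1 overall charge gives an oxidation state of +2 for nickel. Group 10 minus oxidation state 2 gives a d⁸ configuration. The d⁸ configuration leaves the e_g set evenly filled (or empty) — no strong Jahn–Teller driving force.

[CuF6]^4-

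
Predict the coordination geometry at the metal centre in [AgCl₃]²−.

Ligand charges: each chloride is −1. With an overall charge of −2 the silver centre must be in the +1 oxidation state.
Silver is a group-11 element; Ag(I) is therefore d¹⁰.
Coordination number: 3.
Three ligands around a d¹⁰ centre minimise repulsion in a trigonal-planar arrangement.

trigonal planar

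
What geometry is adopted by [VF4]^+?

Ligand charges: each fluoride is −1. With an overall charge of +1 the vanadium centre must be in the +5 oxidation state.
Group 5 minus oxidation state 5 gives a d⁰ configuration.
Coordination number: 4.
A d⁰ ion has no crystal-field stabilisation preference between square planar and tetrahedral, so four ligands adopt the sterically favoured tetrahedral geometry.

tetrahedral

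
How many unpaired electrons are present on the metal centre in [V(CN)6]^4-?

3 unpaired electrons

Summing ligand charges against the −4 overall charge gives an oxidation state of +2 for vanadium.
Vanadium is a group-5 element; V(II) is therefore d³.
In an octahedral field the d³ configuration is t₂g³e_g⁰ (only one arrangement possible), giving 3 unpaired electrons.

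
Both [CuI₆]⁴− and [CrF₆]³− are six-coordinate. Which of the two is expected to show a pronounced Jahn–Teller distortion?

[CuI₆]⁴−

[CuI₆]⁴−: Each iodide is −1; balancing the −4 overall charge requires Cu(II). Group 11 minus oxidation state 2 gives a d⁹ configuration. The t₂g⁶e_g³ configuration has an unevenly filled e_g set; the Jahn–Teller theorem predicts a tetragonal distortion (typically axial elongation) to lift the degeneracy.
[CrF₆]³−: Each fluoride is −1; balancing the −3 overall charge requires Cr(III). Chromium is a group-6 element; Cr(III) is therefore d³. The d³ configuration leaves the e_g set evenly filled (or empty) — no strong Jahn–Teller driving force.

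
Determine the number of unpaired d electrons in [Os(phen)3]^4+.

2

1,10-phenanthroline is neutral; balancing the +4 overall charge requires Os(IV).
Os sits in group 8, so the d-electron count is 8 − 4 = 4.
Counting donor atoms: 3×1,10-phenanthroline (bidentate) → 6 donors. Coordination number = 6.
The spin state decides the count: a 5d ion has a large Δₒ and is invariably low-spin.
An octahedral low-spin d⁴ ion is t₂g⁴e_g⁰, giving 2 unpaired electrons.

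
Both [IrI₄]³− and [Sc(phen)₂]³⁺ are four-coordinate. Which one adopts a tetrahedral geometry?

For [IrI₄]³−: Summing ligand charges against the −3 overall charge gives an oxidation state of +1 for iridium. Ir sits in group 9, so the d-electron count is 9 − 1 = 8. A 5d d⁸ ion has a large crystal-field splitting; square planar leaves the high-energy d_{x²−y²} orbital empty and maximises CFSE. → square planar.
For [Sc(phen)₂]³⁺: 1,10-phenanthroline is neutral; balancing the +3 overall charge requires Sc(III). Group 3 minus oxidation state 3 gives a d⁰ configuration. A d⁰ ion has no crystal-field stabilisation preference between square planar and tetrahedral, so four ligands adopt the sterically favoured tetrahedral geometry. → tetrahedral.

[Sc(phen)₂]³⁺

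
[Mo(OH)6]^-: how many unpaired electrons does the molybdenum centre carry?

Ligand charges: each hydroxide is −1. With an overall charge of −1 the molybdenum centre must be in the +5 oxidation state.
Group 6 minus oxidation state 5 gives a d¹ configuration.
In an octahedral field the d¹ configuration is t₂g¹e_g⁰ (only one arrangement possible), giving 1 unpaired electron.

1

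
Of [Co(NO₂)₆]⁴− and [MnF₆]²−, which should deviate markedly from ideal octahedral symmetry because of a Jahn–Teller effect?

[Co(NO₂)₆]⁴−

[Co(NO₂)₆]⁴−: Summing ligand charges against the −4 overall charge gives an oxidation state of +2 for cobalt. Group 9 minus oxidation state 2 gives a d⁷ configuration. Nitro (N-bound nitrite) is a strong-field ligand (high in the spectrochemical series) for a first-row metal, so the complex is low-spin. The t₂g⁶e_g¹ (low-spin) configuration has an unevenly filled e_g set; the Jahn–Teller theorem predicts a tetragonal distortion (typically axial elongation) to lift the degeneracy.
[MnF₆]²−: Summing ligand charges against the −2 overall charge gives an oxidation state of +4 for manganese. Mn sits in group 7, so the d-electron count is 7 − 4 = 3. The d³ configuration leaves the e_g set evenly filled (or empty) — no strong Jahn–Teller driving force.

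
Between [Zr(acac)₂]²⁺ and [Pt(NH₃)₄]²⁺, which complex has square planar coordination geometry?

[Pt(NH₃)₄]²⁺

For [Zr(acac)₂]²⁺: Summing ligand charges against the +2 overall charge gives an oxidation state of +4 for zirconium. Zirconium is a group-4 element; Zr(IV) is therefore d⁰. A d⁰ ion has no crystal-field stabilisation preference between square planar and tetrahedral, so four ligands adopt the sterically favoured tetrahedral geometry. → tetrahedral.
For [Pt(NH₃)₄]²⁺: Ammonia is neutral; balancing the +2 overall charge requires Pt(II). Platinum is a group-10 element; Pt(II) is therefore d⁸. A 5d d⁸ ion has a large crystal-field splitting; square planar leaves the high-energy d_{x²−y²} orbital empty and maximises CFSE. → square planar.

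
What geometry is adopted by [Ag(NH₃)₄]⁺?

Ligand charges: ammonia is neutral. With an overall charge of +1 the silver centre must be in the +1 oxidation state.
Silver is a group-11 element; Ag(I) is therefore d¹⁰.
With 4 monodentate ligands the coordination number is 4.
A d¹⁰ ion has no crystal-field stabilisation preference between square planar and tetrahedral, so four ligands adopt the sterically favoured tetrahedral geometry.

tetrahedral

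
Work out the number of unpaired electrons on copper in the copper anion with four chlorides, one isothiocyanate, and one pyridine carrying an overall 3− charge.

1

Summing ligand charges against the −3 overall charge gives an oxidation state of +2 for copper.
Cu sits in group 11, so the d-electron count is 11 − 2 = 9.
In an octahedral field the d⁹ configuration is t₂g⁶e_g³ (only one arrangement possible), giving 1 unpaired electron.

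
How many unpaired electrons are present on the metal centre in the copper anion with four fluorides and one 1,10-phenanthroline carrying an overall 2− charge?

Each fluoride is −1; 1,10-phenanthroline is neutral; balancing the −2 overall charge requires Cu(II).
Group 11 minus oxidation state 2 gives a d⁹ configuration.
Counting donor atoms: 4×fluoride (monodentate) → 4 donors; 1×1,10-phenanthroline (bidentate) → 2 donors. Coordination number = 6.
In an octahedral field the d⁹ configuration is t₂g⁶e_g³ (only one arrangement possible), giving 1 unpaired electron.

1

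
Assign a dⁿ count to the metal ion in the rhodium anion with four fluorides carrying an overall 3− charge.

d8

Each fluoride is −1; balancing the −3 overall charge requires Rh(I).
Rh sits in group 9, so the d-electron count is 9 − 1 = 8.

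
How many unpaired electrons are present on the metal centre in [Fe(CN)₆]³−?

Summing ligand charges against the −3 overall charge gives an oxidation state of +3 for iron.
Fe sits in group 8, so the d-electron count is 8 − 3 = 5.
The spin state decides the count: Cyanide is a strong-field ligand (high in the spectrochemical series) for a first-row metal, so the complex is low-spin.
An octahedral low-spin d⁵ ion is t₂g⁵e_g⁰, giving 1 unpaired electron.

1 unpaired electron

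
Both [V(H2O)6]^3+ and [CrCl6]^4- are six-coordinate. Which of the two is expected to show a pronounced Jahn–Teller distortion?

[CrCl6]^4-

[V(H2O)6]^3+: Water is neutral; balancing the +3 overall charge requires V(III). Group 5 minus oxidation state 3 gives a d² configuration. The d² configuration leaves the e_g set evenly filled (or empty) — no strong Jahn–Teller driving force.
[CrCl6]^4-: Ligand charges: each chloride is −1. With an overall charge of −4 the chromium centre must be in the +2 oxidation state. Group 6 minus oxidation state 2 gives a d⁴ configuration. Chloride is a weak-field ligand for a first-row metal, so the complex is high-spin. The t₂g³e_g¹ (high-spin) configuration has an unevenly filled e_g set; the Jahn–Teller theorem predicts a tetragonal distortion (typically axial elongation) to lift the degeneracy.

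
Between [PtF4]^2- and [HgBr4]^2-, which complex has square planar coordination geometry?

For [PtF4]^2-: Summing ligand charges against the −2 overall charge gives an oxidation state of +2 for platinum. Group 10 minus oxidation state 2 gives a d⁸ configuration. A 5d d⁸ ion has a large crystal-field splitting; square planar leaves the high-energy d_{x²−y²} orbital empty and maximises CFSE. → square planar.
For [HgBr4]^2-: Ligand charges: each bromide is −1. With an overall charge of −2 the mercury centre must be in the +2 oxidation state. Hg sits in group 12, so the d-electron count is 12 − 2 = 10. A d¹⁰ ion has no crystal-field stabilisation preference between square planar and tetrahedral, so four ligands adopt the sterically favoured tetrahedral geometry. → tetrahedral.

[PtF4]^2-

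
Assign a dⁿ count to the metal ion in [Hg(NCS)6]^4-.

Each isothiocyanate is −1; balancing the −4 overall charge requires Hg(II).
Mercury is a group-12 element; Hg(II) is therefore d¹⁰.

d10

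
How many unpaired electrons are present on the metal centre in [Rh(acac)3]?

Summing ligand charges against the 0 overall charge gives an oxidation state of +3 for rhodium.
Rh sits in group 9, so the d-electron count is 9 − 3 = 6.
Counting donor atoms: 3×acetylacetonate (bidentate) → 6 donors. Coordination number = 6.
The spin state decides the count: a 4d ion has a large Δₒ and is invariably low-spin.
An octahedral low-spin d⁶ ion is t₂g⁶e_g⁰, giving 0 unpaired electrons.

0 unpaired electrons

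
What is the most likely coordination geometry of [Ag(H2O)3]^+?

trigonal planar

Ligand charges: water is neutral. With an overall charge of +1 the silver centre must be in the +1 oxidation state.
Group 11 minus oxidation state 1 gives a d¹⁰ configuration.
Coordination number: 3.
Three ligands around a d¹⁰ centre minimise repulsion in a trigonal-planar arrangement.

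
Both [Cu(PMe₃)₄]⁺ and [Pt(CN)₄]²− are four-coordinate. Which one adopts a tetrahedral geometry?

[Cu(PMe₃)₄]⁺

For [Cu(PMe₃)₄]⁺: Summing ligand charges against the +1 overall charge gives an oxidation state of +1 for copper. Group 11 minus oxidation state 1 gives a d¹⁰ configuration. A d¹⁰ ion has no crystal-field stabilisation preference between square planar and tetrahedral, so four ligands adopt the sterically favoured tetrahedral geometry. → tetrahedral.
For [Pt(CN)₄]²−: Ligand charges: each cyanide is −1. With an overall charge of −2 the platinum centre must be in the +2 oxidation state. Group 10 minus oxidation state 2 gives a d⁸ configuration. A 5d d⁸ ion has a large crystal-field splitting; square planar leaves the high-energy d_{x²−y²} orbital empty and maximises CFSE. → square planar.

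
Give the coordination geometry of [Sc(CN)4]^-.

Summing ligand charges against the −1 overall charge gives an oxidation state of +3 for scandium.
Group 3 minus oxidation state 3 gives a d⁰ configuration.
Coordination number: 4.
A d⁰ ion has no crystal-field stabilisation preference between square planar and tetrahedral, so four ligands adopt the sterically favoured tetrahedral geometry.

tetrahedral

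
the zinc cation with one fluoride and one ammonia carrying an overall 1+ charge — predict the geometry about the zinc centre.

linear

Ligand charges: each fluoride is −1; ammonia is neutral. With an overall charge of +1 the zinc centre must be in the +2 oxidation state.
Zinc is a group-12 element; Zn(II) is therefore d¹⁰.
Coordination number: 2.
A d¹⁰ ion with only two ligands adopts a linear arrangement (sp hybridisation; no CFSE preference).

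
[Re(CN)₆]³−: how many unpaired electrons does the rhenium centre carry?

2

Summing ligand charges against the −3 overall charge gives an oxidation state of +3 for rhenium.
Re sits in group 7, so the d-electron count is 7 − 3 = 4.
The spin state decides the count: a 5d ion has a large Δₒ and is invariably low-spin.
An octahedral low-spin d⁴ ion is t₂g⁴e_g⁰, giving 2 unpaired electrons.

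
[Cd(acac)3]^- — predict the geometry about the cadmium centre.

Each acetylacetonate is −1; balancing the −1 overall charge requires Cd(II).
Cd sits in group 12, so the d-electron count is 12 − 2 = 10.
Counting donor atoms: 3×acetylacetonate (bidentate) → 6 donors. Coordination number = 6.
Six donors around a single metal centre give an octahedral coordination sphere.

octahedral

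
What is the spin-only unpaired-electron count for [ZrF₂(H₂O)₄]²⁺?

0

Summing ligand charges against the +2 overall charge gives an oxidation state of +4 for zirconium.
Zr sits in group 4, so the d-electron count is 4 − 4 = 0.
In an octahedral field the d⁰ configuration is t₂g⁰e_g⁰, giving 0 unpaired electrons.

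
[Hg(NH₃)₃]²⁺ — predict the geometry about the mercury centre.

Ligand charges: ammonia is neutral. With an overall charge of +2 the mercury centre must be in the +2 oxidation state.
Group 12 minus oxidation state 2 gives a d¹⁰ configuration.
With 3 monodentate ligands the coordination number is 3.
Three ligands around a d¹⁰ centre minimise repulsion in a trigonal-planar arrangement.

trigonal planar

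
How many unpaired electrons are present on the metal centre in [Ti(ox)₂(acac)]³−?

Ligand charges: each oxalate is −2; each acetylacetonate is −1. With an overall charge of −3 the titanium centre must be in the +2 oxidation state.
Group 4 minus oxidation state 2 gives a d² configuration.
Counting donor atoms: 2×oxalate (bidentate) → 4 donors; 1×acetylacetonate (bidentate) → 2 donors. Coordination number = 6.
In an octahedral field the d² configuration is t₂g²e_g⁰ (only one arrangement possible), giving 2 unpaired electrons.

2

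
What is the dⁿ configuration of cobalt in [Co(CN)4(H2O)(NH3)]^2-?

d⁷

Ligand charges: each cyanide is −1; water is neutral; ammonia is neutral. With an overall charge of −2 the cobalt centre must be in the +2 oxidation state.
Group 9 minus oxidation state 2 gives a d⁷ configuration.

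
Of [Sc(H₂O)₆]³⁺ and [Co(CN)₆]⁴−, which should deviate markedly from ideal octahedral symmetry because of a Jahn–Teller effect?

[Co(CN)₆]⁴−

[Sc(H₂O)₆]³⁺: Summing ligand charges against the +3 overall charge gives an oxidation state of +3 for scandium. Group 3 minus oxidation state 3 gives a d⁰ configuration. The d⁰ configuration leaves the e_g set evenly filled (or empty) — no strong Jahn–Teller driving force.
[Co(CN)₆]⁴−: Each cyanide is −1; balancing the −4 overall charge requires Co(II). Cobalt is a group-9 element; Co(II) is therefore d⁷. Cyanide is a strong-field ligand (high in the spectrochemical series) for a first-row metal, so the complex is low-spin. The t₂g⁶e_g¹ (low-spin) configuration has an unevenly filled e_g set; the Jahn–Teller theorem predicts a tetragonal distortion (typically axial elongation) to lift the degeneracy.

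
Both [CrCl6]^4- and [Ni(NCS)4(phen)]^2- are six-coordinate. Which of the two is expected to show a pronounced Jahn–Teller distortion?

[CrCl6]^4-: Each chloride is −1; balancing the −4 overall charge requires Cr(II). Group 6 minus oxidation state 2 gives a d⁴ configuration. Chloride is a weak-field ligand for a first-row metal, so the complex is high-spin. The t₂g³e_g¹ (high-spin) configuration has an unevenly filled e_g set; the Jahn–Teller theorem predicts a tetragonal distortion (typically axial elongation) to lift the degeneracy.
[Ni(NCS)4(phen)]^2-: Ligand charges: each isothiocyanate is −1; 1,10-phenanthroline is neutral. With an overall charge of −2 the nickel centre must be in the +2 oxidation state. Nickel is a group-10 element; Ni(II) is therefore d⁸. The d⁸ configuration leaves the e_g set evenly filled (or empty) — no strong Jahn–Teller driving force.

[CrCl6]^4-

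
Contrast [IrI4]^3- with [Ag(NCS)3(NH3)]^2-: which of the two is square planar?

For [IrI4]^3-: Ligand charges: each iodide is −1. With an overall charge of −3 the iridium centre must be in the +1 oxidation state. Ir sits in group 9, so the d-electron count is 9 − 1 = 8. A 5d d⁸ ion has a large crystal-field splitting; square planar leaves the high-energy d_{x²−y²} orbital empty and maximises CFSE. → square planar.
For [Ag(NCS)3(NH3)]^2-: Ligand charges: each isothiocyanate is −1; ammonia is neutral. With an overall charge of −2 the silver centre must be in the +1 oxidation state. Silver is a group-11 element; Ag(I) is therefore d¹⁰. A d¹⁰ ion has no crystal-field stabilisation preference between square planar and tetrahedral, so four ligands adopt the sterically favoured tetrahedral geometry. → tetrahedral.

[IrI4]^3-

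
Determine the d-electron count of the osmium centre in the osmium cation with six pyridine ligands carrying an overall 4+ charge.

d⁴

Summing ligand charges against the +4 overall charge gives an oxidation state of +4 for osmium.
Os sits in group 8, so the d-electron count is 8 − 4 = 4.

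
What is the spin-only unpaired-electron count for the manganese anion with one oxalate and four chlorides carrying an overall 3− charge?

Ligand charges: each oxalate is −2; each chloride is −1. With an overall charge of −3 the manganese centre must be in the +3 oxidation state.
Group 7 minus oxidation state 3 gives a d⁴ configuration.
Counting donor atoms: 1×oxalate (bidentate) → 2 donors; 4×chloride (monodentate) → 4 donors. Coordination number = 6.
The spin state decides the count: Chloride and oxalate are weak-field ligands for a first-row metal, so the complex is high-spin.
An octahedral high-spin d⁴ ion is t₂g³e_g¹, giving 4 unpaired electrons.

4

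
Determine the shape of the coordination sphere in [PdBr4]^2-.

square planar

Summing ligand charges against the −2 overall charge gives an oxidation state of +2 for palladium.
Group 10 minus oxidation state 2 gives a d⁸ configuration.
With 4 monodentate ligands the coordination number is 4.
A 4d d⁸ ion has a large crystal-field splitting; square planar leaves the high-energy d_{x²−y²} orbital empty and maximises CFSE.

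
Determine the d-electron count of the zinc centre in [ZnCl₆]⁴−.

Summing ligand charges against the −4 overall charge gives an oxidation state of +2 for zinc.
Zn sits in group 12, so the d-electron count is 12 − 2 = 10.

d¹⁰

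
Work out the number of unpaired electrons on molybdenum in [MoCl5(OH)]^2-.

2

Each chloride is −1; each hydroxide is −1; balancing the −2 overall charge requires Mo(IV).
Group 6 minus oxidation state 4 gives a d² configuration.
In an octahedral field the d² configuration is t₂g²e_g⁰ (only one arrangement possible), giving 2 unpaired electrons.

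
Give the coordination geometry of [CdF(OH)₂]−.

Each fluoride is −1; each hydroxide is −1; balancing the −1 overall charge requires Cd(II).
Cd sits in group 12, so the d-electron count is 12 − 2 = 10.
With 3 monodentate ligands the coordination number is 3.
Three ligands around a d¹⁰ centre minimise repulsion in a trigonal-planar arrangement.

trigonal planar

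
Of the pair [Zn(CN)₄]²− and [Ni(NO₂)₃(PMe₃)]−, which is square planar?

[Ni(NO₂)₃(PMe₃)]−

For [Zn(CN)₄]²−: Each cyanide is −1; balancing the −2 overall charge requires Zn(II). Group 12 minus oxidation state 2 gives a d¹⁰ configuration. A d¹⁰ ion has no crystal-field stabilisation preference between square planar and tetrahedral, so four ligands adopt the sterically favoured tetrahedral geometry. → tetrahedral.
For [Ni(NO₂)₃(PMe₃)]−: Ligand charges: each nitro (N-bound nitrite) is −1; trimethylphosphine is neutral. With an overall charge of −1 the nickel centre must be in the +2 oxidation state. Nickel is a group-10 element; Ni(II) is therefore d⁸. Nitro (N-bound nitrite) and trimethylphosphine are strong-field ligands (high in the spectrochemical series). A 3d d⁸ ion with strong-field ligands gains enough CFSE to favour square planar over tetrahedral. → square planar.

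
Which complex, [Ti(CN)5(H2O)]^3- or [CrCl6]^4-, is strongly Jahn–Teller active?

[CrCl6]^4-

[Ti(CN)5(H2O)]^3-: Each cyanide is −1; water is neutral; balancing the −3 overall charge requires Ti(II). Ti sits in group 4, so the d-electron count is 4 − 2 = 2. The d² configuration leaves the e_g set evenly filled (or empty) — no strong Jahn–Teller driving force.
[CrCl6]^4-: Ligand charges: each chloride is −1. With an overall charge of −4 the chromium centre must be in the +2 oxidation state. Chromium is a group-6 element; Cr(II) is therefore d⁴. Chloride is a weak-field ligand for a first-row metal, so the complex is high-spin. The t₂g³e_g¹ (high-spin) configuration has an unevenly filled e_g set; the Jahn–Teller theorem predicts a tetragonal distortion (typically axial elongation) to lift the degeneracy.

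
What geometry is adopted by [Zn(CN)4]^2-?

tetrahedral

Ligand charges: each cyanide is −1. With an overall charge of −2 the zinc centre must be in the +2 oxidation state.
Zinc is a group-12 element; Zn(II) is therefore d¹⁰.
With 4 monodentate ligands the coordination number is 4.
A d¹⁰ ion has no crystal-field stabilisation preference between square planar and tetrahedral, so four ligands adopt the sterically favoured tetrahedral geometry.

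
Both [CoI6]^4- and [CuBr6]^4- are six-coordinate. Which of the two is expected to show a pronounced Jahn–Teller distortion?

[CoI6]^4-: Summing ligand charges against the −4 overall charge gives an oxidation state of +2 for cobalt. Cobalt is a group-9 element; Co(II) is therefore d⁷. Iodide is a weak-field ligand for a first-row metal, so the complex is high-spin. The d⁷ configuration leaves the e_g set evenly filled (or empty) — no strong Jahn–Teller driving force.
[CuBr6]^4-: Ligand charges: each bromide is −1. With an overall charge of −4 the copper centre must be in the +2 oxidation state. Copper is a group-11 element; Cu(II) is therefore d⁹. The t₂g⁶e_g³ configuration has an unevenly filled e_g set; the Jahn–Teller theorem predicts a tetragonal distortion (typically axial elongation) to lift the degeneracy.

[CuBr6]^4-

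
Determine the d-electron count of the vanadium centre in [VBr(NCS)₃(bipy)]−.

Summing ligand charges against the −1 overall charge gives an oxidation state of +3 for vanadium.
Group 5 minus oxidation state 3 gives a d² configuration.

d2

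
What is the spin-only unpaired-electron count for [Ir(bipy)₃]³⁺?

0 unpaired electrons

Summing ligand charges against the +3 overall charge gives an oxidation state of +3 for iridium.
Iridium is a group-9 element; Ir(III) is therefore d⁶.
Counting donor atoms: 3×2,2′-bipyridine (bidentate) → 6 donors. Coordination number = 6.
The spin state decides the count: a 5d ion has a large Δₒ and is invariably low-spin.
An octahedral low-spin d⁶ ion is t₂g⁶e_g⁰, giving 0 unpaired electrons.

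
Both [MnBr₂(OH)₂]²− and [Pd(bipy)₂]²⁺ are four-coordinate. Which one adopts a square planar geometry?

[Pd(bipy)₂]²⁺

For [MnBr₂(OH)₂]²−: Each bromide is −1; each hydroxide is −1; balancing the −2 overall charge requires Mn(II). Mn sits in group 7, so the d-electron count is 7 − 2 = 5. A high-spin d⁵ ion has zero CFSE in either geometry, so four ligands adopt the sterically favoured tetrahedral geometry. → tetrahedral.
For [Pd(bipy)₂]²⁺: Summing ligand charges against the +2 overall charge gives an oxidation state of +2 for palladium. Group 10 minus oxidation state 2 gives a d⁸ configuration. A 4d d⁸ ion has a large crystal-field splitting; square planar leaves the high-energy d_{x²−y²} orbital empty and maximises CFSE. → square planar.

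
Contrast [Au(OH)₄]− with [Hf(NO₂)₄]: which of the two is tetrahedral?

For [Au(OH)₄]−: Ligand charges: each hydroxide is −1. With an overall charge of −1 the gold centre must be in the +3 oxidation state. Gold is a group-11 element; Au(III) is therefore d⁸. A 5d d⁸ ion has a large crystal-field splitting; square planar leaves the high-energy d_{x²−y²} orbital empty and maximises CFSE. → square planar.
For [Hf(NO₂)₄]: Each nitro (N-bound nitrite) is −1; balancing the 0 overall charge requires Hf(IV). Hafnium is a group-4 element; Hf(IV) is therefore d⁰. A d⁰ ion has no crystal-field stabilisation preference between square planar and tetrahedral, so four ligands adopt the sterically favoured tetrahedral geometry. → tetrahedral.

[Hf(NO₂)₄]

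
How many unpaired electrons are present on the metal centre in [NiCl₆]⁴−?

2 unpaired electrons

Ligand charges: each chloride is −1. With an overall charge of −4 the nickel centre must be in the +2 oxidation state.
Ni sits in group 10, so the d-electron count is 10 − 2 = 8.
In an octahedral field the d⁸ configuration is t₂g⁶e_g² (only one arrangement possible), giving 2 unpaired electrons.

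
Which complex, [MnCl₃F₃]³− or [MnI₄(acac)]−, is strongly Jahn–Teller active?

[MnCl₃F₃]³−: Each chloride is −1; each fluoride is −1; balancing the −3 overall charge requires Mn(III). Group 7 minus oxidation state 3 gives a d⁴ configuration. Chloride and fluoride are weak-field ligands for a first-row metal, so the complex is high-spin. The t₂g³e_g¹ (high-spin) configuration has an unevenly filled e_g set; the Jahn–Teller theorem predicts a tetragonal distortion (typically axial elongation) to lift the degeneracy.
[MnI₄(acac)]−: Each iodide is −1; each acetylacetonate is −1; balancing the −1 overall charge requires Mn(IV). Manganese is a group-7 element; Mn(IV) is therefore d³. The d³ configuration leaves the e_g set evenly filled (or empty) — no strong Jahn–Teller driving force.

[MnCl₃F₃]³−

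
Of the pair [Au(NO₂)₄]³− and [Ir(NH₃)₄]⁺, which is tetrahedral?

For [Au(NO₂)₄]³−: Each nitro (N-bound nitrite) is −1; balancing the −3 overall charge requires Au(I). Group 11 minus oxidation state 1 gives a d¹⁰ configuration. A d¹⁰ ion has no crystal-field stabilisation preference between square planar and tetrahedral, so four ligands adopt the sterically favoured tetrahedral geometry. → tetrahedral.
For [Ir(NH₃)₄]⁺: Ammonia is neutral; balancing the +1 overall charge requires Ir(I). Group 9 minus oxidation state 1 gives a d⁸ configuration. A 5d d⁸ ion has a large crystal-field splitting; square planar leaves the high-energy d_{x²−y²} orbital empty and maximises CFSE. → square planar.

[Au(NO₂)₄]³−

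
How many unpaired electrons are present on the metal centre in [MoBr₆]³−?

Summing ligand charges against the −3 overall charge gives an oxidation state of +3 for molybdenum.
Mo sits in group 6, so the d-electron count is 6 − 3 = 3.
In an octahedral field the d³ configuration is t₂g³e_g⁰ (only one arrangement possible), giving 3 unpaired electrons.

3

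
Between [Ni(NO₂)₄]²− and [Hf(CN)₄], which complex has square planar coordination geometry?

For [Ni(NO₂)₄]²−: Ligand charges: each nitro (N-bound nitrite) is −1. With an overall charge of −2 the nickel centre must be in the +2 oxidation state. Group 10 minus oxidation state 2 gives a d⁸ configuration. Nitro (N-bound nitrite) is a strong-field ligand (high in the spectrochemical series). A 3d d⁸ ion with strong-field ligands gains enough CFSE to favour square planar over tetrahedral. → square planar.
For [Hf(CN)₄]: Ligand charges: each cyanide is −1. With an overall charge of 0 the hafnium centre must be in the +4 oxidation state. Hf sits in group 4, so the d-electron count is 4 − 4 = 0. A d⁰ ion has no crystal-field stabilisation preference between square planar and tetrahedral, so four ligands adopt the sterically favoured tetrahedral geometry. → tetrahedral.

[Ni(NO₂)₄]²−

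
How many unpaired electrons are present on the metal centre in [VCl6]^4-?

Summing ligand charges against the −4 overall charge gives an oxidation state of +2 for vanadium.
Group 5 minus oxidation state 2 gives a d³ configuration.
In an octahedral field the d³ configuration is t₂g³e_g⁰ (only one arrangement possible), giving 3 unpaired electrons.

3 unpaired electrons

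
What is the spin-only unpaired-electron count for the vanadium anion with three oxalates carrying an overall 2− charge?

1 unpaired electron

Ligand charges: each oxalate is −2. With an overall charge of −2 the vanadium centre must be in the +4 oxidation state.
V sits in group 5, so the d-electron count is 5 − 4 = 1.
Counting donor atoms: 3×oxalate (bidentate) → 6 donors. Coordination number = 6.
In an octahedral field the d¹ configuration is t₂g¹e_g⁰ (only one arrangement possible), giving 1 unpaired electron.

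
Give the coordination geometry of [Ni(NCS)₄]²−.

Ligand charges: each isothiocyanate is −1. With an overall charge of −2 the nickel centre must be in the +2 oxidation state.
Group 10 minus oxidation state 2 gives a d⁸ configuration.
Coordination number: 4.
Isothiocyanate is a weak-field ligand.
With weak-field ligands the CFSE gain from square planar is small, so a 3d d⁸ ion takes the sterically preferred tetrahedral geometry.

tetrahedral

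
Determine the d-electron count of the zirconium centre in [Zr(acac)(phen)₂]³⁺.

d⁰

Ligand charges: each acetylacetonate is −1; 1,10-phenanthroline is neutral. With an overall charge of +3 the zirconium centre must be in the +4 oxidation state.
Group 4 minus oxidation state 4 gives a d⁰ configuration.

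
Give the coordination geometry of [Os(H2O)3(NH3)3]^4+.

Water is neutral; ammonia is neutral; balancing the +4 overall charge requires Os(IV).
Osmium is a group-8 element; Os(IV) is therefore d⁴.
With 6 monodentate ligands the coordination number is 6.
Six donors around a single metal centre give an octahedral coordination sphere.

octahedral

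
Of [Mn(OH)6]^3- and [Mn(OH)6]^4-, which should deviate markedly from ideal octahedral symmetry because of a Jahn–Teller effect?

[Mn(OH)6]^3-

[Mn(OH)6]^3-: Each hydroxide is −1; balancing the −3 overall charge requires Mn(III). Mn sits in group 7, so the d-electron count is 7 − 3 = 4. Hydroxide is a weak-field ligand for a first-row metal, so the complex is high-spin. The t₂g³e_g¹ (high-spin) configuration has an unevenly filled e_g set; the Jahn–Teller theorem predicts a tetragonal distortion (typically axial elongation) to lift the degeneracy.
[Mn(OH)6]^4-: Each hydroxide is −1; balancing the −4 overall charge requires Mn(II). Manganese is a group-7 element; Mn(II) is therefore d⁵. Hydroxide is a weak-field ligand for a first-row metal, so the complex is high-spin. The d⁵ configuration leaves the e_g set evenly filled (or empty) — no strong Jahn–Teller driving force.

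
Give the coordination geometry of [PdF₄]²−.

square planar

Ligand charges: each fluoride is −1. With an overall charge of −2 the palladium centre must be in the +2 oxidation state.
Group 10 minus oxidation state 2 gives a d⁸ configuration.
Coordination number: 4.
A 4d d⁸ ion has a large crystal-field splitting; square planar leaves the high-energy d_{x²−y²} orbital empty and maximises CFSE.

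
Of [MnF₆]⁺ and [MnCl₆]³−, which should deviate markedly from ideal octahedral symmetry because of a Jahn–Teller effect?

[MnF₆]⁺: Summing ligand charges against the +1 overall charge gives an oxidation state of +7 for manganese. Manganese is a group-7 element; Mn(VII) is therefore d⁰. The d⁰ configuration leaves the e_g set evenly filled (or empty) — no strong Jahn–Teller driving force.
[MnCl₆]³−: Summing ligand charges against the −3 overall charge gives an oxidation state of +3 for manganese. Group 7 minus oxidation state 3 gives a d⁴ configuration. Chloride is a weak-field ligand for a first-row metal, so the complex is high-spin. The t₂g³e_g¹ (high-spin) configuration has an unevenly filled e_g set; the Jahn–Teller theorem predicts a tetragonal distortion (typically axial elongation) to lift the degeneracy.

[MnCl₆]³−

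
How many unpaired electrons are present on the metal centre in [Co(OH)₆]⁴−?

3

Each hydroxide is −1; balancing the −4 overall charge requires Co(II).
Group 9 minus oxidation state 2 gives a d⁷ configuration.
The spin state decides the count: Hydroxide is a weak-field ligand for a first-row metal, so the complex is high-spin.
An octahedral high-spin d⁷ ion is t₂g⁵e_g², giving 3 unpaired electrons.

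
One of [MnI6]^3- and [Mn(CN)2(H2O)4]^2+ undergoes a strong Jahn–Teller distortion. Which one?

[MnI6]^3-: Summing ligand charges against the −3 overall charge gives an oxidation state of +3 for manganese. Mn sits in group 7, so the d-electron count is 7 − 3 = 4. Iodide is a weak-field ligand for a first-row metal, so the complex is high-spin. The t₂g³e_g¹ (high-spin) configuration has an unevenly filled e_g set; the Jahn–Teller theorem predicts a tetragonal distortion (typically axial elongation) to lift the degeneracy.
[Mn(CN)2(H2O)4]^2+: Summing ligand charges against the +2 overall charge gives an oxidation state of +4 for manganese. Group 7 minus oxidation state 4 gives a d³ configuration. The d³ configuration leaves the e_g set evenly filled (or empty) — no strong Jahn–Teller driving force.

[MnI6]^3-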